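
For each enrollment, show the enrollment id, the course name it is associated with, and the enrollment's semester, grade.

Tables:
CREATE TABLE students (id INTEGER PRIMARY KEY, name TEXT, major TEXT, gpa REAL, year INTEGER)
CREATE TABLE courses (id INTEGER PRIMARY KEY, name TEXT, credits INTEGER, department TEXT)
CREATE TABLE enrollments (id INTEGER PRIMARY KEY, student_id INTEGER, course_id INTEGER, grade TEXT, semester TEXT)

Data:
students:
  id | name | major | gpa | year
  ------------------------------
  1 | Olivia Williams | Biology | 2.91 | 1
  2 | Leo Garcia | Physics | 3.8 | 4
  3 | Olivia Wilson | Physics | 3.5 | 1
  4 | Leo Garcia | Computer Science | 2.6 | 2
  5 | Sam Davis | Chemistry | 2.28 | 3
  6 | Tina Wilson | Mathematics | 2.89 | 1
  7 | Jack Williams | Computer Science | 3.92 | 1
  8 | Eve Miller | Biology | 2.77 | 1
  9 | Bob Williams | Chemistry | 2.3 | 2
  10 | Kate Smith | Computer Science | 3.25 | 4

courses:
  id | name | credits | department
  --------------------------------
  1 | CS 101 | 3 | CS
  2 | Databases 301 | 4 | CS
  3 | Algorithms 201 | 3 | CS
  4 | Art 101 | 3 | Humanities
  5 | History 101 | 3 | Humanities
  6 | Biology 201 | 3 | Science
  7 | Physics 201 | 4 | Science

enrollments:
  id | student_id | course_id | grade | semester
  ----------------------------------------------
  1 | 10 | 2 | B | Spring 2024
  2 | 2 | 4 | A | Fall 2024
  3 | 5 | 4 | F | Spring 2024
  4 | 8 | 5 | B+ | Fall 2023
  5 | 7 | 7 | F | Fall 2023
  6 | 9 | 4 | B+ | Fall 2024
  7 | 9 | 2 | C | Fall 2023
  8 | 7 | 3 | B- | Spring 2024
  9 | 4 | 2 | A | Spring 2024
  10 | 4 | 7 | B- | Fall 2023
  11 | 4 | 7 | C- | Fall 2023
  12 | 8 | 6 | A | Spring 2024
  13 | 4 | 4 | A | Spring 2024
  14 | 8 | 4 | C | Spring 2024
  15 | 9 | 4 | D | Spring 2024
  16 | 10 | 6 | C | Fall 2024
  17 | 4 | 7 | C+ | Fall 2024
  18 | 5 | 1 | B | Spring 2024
SELECT c.id, p.name AS course, c.semester, c.grade FROM enrollments c JOIN courses p ON c.course_id = p.id

Execution result:
id | course | semester | grade
1 | Databases 301 | Spring 2024 | B
2 | Art 101 | Fall 2024 | A
3 | Art 101 | Spring 2024 | F
4 | History 101 | Fall 2023 | B+
5 | Physics 201 | Fall 2023 | F
6 | Art 101 | Fall 2024 | B+
7 | Databases 301 | Fall 2023 | C
8 | Algorithms 201 | Spring 2024 | B-
9 | Databases 301 | Spring 2024 | A
10 | Physics 201 | Fall 2023 | B-
11 | Physics 201 | Fall 2023 | C-
12 | Biology 201 | Spring 2024 | A
13 | Art 101 | Spring 2024 | A
14 | Art 101 | Spring 2024 | C
15 | Art 101 | Spring 2024 | D
16 | Biology 201 | Fall 2024 | C
17 | Physics 201 | Fall 2024 | C+
18 | CS 101 | Spring 2024 | B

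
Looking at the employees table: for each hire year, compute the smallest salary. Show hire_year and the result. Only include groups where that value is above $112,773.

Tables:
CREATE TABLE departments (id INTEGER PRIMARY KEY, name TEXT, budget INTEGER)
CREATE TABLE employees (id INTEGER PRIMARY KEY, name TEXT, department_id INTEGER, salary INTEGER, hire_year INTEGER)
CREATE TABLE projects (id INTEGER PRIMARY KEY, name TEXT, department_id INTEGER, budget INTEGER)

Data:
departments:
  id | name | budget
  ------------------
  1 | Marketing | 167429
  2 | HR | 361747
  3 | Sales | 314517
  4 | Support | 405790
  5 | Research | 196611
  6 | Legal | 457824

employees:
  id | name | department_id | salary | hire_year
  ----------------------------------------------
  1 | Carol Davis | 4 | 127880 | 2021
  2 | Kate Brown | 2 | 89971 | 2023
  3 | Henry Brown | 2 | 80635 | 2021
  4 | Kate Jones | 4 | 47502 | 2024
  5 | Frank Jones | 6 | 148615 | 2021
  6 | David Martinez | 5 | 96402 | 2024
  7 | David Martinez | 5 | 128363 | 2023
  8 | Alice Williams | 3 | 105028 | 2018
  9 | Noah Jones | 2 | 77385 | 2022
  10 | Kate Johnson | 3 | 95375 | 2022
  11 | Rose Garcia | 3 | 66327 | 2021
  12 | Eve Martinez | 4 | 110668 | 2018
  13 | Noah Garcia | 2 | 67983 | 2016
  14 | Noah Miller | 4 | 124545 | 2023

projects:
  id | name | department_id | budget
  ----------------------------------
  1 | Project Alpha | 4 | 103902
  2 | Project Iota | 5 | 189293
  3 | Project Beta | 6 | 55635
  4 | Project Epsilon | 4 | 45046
SELECT hire_year, MIN(salary) AS min_salary FROM employees GROUP BY hire_year HAVING MIN(salary) > 112773

Execution result:
(no rows)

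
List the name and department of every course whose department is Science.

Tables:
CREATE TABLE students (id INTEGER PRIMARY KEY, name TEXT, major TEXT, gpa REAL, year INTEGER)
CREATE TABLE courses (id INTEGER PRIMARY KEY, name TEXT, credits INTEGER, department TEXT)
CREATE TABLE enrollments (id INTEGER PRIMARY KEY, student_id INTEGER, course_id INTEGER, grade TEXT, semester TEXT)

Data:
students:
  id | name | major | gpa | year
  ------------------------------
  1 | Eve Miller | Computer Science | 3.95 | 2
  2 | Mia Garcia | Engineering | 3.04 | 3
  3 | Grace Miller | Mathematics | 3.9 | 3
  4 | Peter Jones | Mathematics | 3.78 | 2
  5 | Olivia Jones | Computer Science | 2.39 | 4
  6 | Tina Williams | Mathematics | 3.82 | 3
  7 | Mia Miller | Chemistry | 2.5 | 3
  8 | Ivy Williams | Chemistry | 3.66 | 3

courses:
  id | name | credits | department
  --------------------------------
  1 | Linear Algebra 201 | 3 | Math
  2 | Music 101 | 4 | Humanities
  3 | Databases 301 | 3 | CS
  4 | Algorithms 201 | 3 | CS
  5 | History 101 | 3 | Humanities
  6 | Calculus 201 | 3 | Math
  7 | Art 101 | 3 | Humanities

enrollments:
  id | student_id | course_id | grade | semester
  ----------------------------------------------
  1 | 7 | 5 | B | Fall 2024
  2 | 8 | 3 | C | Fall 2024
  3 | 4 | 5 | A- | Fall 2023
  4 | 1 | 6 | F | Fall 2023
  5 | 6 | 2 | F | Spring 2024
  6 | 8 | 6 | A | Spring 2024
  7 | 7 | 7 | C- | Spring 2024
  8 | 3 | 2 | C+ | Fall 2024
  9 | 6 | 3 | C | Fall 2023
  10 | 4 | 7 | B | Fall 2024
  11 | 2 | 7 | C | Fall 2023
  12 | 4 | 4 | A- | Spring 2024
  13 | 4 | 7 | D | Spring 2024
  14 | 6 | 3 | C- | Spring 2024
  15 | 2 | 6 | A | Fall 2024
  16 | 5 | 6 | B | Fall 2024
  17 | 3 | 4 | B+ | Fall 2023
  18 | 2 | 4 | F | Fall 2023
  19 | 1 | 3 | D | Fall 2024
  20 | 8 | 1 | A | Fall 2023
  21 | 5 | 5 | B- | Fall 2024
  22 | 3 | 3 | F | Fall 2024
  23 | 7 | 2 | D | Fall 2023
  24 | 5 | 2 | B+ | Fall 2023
SELECT name, department FROM courses WHERE department = 'Science'

Execution result:
(no rows)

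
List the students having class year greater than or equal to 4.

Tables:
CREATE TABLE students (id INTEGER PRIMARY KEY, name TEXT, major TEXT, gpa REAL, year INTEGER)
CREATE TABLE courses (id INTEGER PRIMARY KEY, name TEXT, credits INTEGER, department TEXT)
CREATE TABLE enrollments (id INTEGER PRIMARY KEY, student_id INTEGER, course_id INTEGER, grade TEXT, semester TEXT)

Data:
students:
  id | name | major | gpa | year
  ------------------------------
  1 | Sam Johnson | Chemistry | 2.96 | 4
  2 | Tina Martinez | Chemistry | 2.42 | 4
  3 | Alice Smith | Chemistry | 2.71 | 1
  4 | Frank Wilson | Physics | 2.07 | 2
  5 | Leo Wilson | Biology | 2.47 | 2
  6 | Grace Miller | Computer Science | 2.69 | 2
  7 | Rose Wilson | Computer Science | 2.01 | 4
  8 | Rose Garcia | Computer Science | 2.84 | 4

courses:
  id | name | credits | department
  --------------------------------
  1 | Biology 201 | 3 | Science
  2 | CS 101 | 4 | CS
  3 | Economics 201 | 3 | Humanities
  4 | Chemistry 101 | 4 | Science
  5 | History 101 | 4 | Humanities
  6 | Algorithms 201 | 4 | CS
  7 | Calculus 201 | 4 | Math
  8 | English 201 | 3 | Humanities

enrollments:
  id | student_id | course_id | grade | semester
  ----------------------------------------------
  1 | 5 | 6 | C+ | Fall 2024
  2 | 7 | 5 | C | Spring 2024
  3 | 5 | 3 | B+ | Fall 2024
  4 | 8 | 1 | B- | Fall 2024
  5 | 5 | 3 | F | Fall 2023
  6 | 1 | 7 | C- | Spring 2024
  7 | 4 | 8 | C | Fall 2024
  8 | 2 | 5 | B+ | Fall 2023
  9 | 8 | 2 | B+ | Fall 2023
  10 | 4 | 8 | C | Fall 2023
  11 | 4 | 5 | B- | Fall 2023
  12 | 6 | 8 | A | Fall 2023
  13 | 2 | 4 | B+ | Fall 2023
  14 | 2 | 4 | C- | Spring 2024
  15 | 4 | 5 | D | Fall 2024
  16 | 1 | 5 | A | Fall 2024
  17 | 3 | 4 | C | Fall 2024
SELECT name, year FROM students WHERE year >= 4

Execution result:
name | year
Sam Johnson | 4
Tina Martinez | 4
Rose Wilson | 4
Rose Garcia | 4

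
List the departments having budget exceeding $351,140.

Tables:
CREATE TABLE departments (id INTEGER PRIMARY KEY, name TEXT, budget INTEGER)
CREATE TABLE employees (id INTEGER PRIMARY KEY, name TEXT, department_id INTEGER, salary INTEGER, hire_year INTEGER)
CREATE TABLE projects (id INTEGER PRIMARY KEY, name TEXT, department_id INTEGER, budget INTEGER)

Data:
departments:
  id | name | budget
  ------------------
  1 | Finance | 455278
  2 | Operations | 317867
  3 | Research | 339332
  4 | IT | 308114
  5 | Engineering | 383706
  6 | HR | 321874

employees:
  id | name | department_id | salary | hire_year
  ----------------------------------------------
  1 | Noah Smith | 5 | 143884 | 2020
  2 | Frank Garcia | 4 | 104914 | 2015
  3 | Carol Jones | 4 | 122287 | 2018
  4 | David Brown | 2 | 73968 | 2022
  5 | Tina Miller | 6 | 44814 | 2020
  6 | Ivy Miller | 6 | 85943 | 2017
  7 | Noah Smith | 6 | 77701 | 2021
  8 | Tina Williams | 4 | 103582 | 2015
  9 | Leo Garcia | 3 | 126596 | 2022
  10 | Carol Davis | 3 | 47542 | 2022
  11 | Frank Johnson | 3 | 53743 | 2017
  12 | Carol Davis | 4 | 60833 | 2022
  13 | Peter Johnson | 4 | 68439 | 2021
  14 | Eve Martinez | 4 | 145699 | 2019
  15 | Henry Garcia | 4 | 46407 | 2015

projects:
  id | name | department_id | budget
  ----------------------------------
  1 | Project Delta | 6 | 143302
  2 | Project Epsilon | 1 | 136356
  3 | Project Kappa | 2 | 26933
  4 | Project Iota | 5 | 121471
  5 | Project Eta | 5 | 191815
SELECT name, budget FROM departments WHERE budget > 351140

Execution result:
name | budget
Finance | 455278
Engineering | 383706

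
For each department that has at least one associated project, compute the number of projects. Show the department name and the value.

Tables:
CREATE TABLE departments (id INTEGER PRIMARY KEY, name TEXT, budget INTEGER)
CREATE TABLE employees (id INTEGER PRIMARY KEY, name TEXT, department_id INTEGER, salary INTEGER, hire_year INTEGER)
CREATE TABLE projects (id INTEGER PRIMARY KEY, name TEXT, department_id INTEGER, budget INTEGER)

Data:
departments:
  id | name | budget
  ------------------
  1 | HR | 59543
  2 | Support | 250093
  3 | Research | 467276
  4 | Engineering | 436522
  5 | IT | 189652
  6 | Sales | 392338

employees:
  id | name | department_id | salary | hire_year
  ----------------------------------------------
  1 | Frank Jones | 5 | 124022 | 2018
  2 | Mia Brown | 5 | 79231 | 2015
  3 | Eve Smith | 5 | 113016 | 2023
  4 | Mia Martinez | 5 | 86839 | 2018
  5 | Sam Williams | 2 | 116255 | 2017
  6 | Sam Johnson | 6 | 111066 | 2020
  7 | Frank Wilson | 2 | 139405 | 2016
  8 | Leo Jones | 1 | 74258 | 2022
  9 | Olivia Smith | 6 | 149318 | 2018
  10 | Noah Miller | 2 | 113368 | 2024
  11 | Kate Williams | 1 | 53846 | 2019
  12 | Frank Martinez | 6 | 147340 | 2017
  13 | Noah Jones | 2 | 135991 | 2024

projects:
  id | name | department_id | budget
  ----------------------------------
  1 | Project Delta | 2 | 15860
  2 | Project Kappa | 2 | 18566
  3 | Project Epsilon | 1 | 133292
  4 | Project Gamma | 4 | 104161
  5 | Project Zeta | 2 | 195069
SELECT p.name, COUNT(*) AS n FROM projects c JOIN departments p ON c.department_id = p.id GROUP BY p.id, p.name

Execution result:
name | n
HR | 1
Support | 3
Engineering | 1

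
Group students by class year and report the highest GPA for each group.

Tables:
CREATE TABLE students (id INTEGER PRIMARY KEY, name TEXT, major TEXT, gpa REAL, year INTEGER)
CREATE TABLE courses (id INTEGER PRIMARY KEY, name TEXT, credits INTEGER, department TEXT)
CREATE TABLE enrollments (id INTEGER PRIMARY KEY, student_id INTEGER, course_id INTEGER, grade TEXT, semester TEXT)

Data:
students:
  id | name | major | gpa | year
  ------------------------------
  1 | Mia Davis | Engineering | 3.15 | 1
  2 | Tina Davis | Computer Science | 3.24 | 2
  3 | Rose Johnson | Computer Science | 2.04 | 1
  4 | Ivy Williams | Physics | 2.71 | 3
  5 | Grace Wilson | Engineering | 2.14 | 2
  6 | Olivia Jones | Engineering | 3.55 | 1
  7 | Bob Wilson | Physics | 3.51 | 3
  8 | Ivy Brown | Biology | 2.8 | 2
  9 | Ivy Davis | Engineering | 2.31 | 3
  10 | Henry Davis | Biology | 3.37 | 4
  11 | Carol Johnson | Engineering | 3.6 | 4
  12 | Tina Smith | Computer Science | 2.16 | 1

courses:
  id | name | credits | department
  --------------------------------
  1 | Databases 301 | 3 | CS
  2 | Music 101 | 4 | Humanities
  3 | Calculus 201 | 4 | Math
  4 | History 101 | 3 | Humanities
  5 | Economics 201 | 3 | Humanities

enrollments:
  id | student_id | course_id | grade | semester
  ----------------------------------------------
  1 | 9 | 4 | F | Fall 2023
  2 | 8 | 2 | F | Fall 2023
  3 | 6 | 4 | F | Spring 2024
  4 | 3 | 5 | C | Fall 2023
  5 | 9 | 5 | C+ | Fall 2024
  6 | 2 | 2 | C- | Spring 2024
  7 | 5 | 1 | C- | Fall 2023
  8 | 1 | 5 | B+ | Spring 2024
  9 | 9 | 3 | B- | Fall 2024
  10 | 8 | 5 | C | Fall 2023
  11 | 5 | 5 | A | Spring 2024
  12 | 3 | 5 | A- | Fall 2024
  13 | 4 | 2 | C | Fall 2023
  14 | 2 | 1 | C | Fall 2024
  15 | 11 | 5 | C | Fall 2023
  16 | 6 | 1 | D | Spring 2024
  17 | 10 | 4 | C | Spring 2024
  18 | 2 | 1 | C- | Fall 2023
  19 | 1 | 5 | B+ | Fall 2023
SELECT year, MAX(gpa) AS max_gpa FROM students GROUP BY year

Execution result:
year | max_gpa
1 | 3.55
2 | 3.24
3 | 3.51
4 | 3.60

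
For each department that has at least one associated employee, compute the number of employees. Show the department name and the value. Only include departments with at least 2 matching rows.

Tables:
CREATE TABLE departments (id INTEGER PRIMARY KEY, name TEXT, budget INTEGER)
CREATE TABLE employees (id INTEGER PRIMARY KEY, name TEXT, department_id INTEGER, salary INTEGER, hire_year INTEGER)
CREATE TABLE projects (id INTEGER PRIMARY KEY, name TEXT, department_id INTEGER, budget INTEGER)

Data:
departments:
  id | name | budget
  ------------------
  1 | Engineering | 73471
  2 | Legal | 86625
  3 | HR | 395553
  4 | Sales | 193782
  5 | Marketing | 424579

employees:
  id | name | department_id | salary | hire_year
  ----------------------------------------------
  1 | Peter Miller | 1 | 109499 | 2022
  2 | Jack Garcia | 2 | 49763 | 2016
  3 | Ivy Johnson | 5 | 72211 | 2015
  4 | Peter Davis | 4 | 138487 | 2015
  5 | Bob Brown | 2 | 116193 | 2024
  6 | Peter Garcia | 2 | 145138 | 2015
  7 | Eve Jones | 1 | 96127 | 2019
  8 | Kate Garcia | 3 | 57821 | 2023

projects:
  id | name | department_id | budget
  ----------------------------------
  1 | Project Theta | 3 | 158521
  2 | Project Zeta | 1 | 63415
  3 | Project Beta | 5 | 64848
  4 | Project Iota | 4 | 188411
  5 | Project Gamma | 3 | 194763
SELECT p.name, COUNT(*) AS n FROM employees c JOIN departments p ON c.department_id = p.id GROUP BY p.id, p.name HAVING COUNT(*) >= 2

Execution result:
name | n
Engineering | 2
Legal | 3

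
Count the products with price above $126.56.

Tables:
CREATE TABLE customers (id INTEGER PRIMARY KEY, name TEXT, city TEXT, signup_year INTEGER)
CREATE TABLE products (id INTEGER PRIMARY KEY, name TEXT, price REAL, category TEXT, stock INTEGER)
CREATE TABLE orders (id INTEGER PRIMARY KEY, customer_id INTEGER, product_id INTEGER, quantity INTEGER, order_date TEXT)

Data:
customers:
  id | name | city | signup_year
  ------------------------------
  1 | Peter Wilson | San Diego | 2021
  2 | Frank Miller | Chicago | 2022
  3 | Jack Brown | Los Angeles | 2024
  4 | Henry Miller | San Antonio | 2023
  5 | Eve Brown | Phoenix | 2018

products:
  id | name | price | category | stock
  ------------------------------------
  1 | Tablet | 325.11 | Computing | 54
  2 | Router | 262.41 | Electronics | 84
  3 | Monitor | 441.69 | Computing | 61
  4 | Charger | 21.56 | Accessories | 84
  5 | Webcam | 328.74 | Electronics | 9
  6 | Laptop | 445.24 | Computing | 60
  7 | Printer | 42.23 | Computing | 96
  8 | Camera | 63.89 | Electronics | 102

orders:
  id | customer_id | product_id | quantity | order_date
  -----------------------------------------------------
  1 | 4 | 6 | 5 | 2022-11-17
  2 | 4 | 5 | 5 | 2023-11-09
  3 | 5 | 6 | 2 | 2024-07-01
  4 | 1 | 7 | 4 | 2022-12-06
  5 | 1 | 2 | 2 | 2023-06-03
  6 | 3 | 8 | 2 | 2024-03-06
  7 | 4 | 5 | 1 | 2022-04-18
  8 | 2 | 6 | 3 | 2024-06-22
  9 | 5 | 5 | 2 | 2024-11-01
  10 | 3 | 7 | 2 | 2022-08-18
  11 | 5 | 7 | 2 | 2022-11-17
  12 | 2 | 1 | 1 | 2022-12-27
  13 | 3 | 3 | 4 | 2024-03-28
SELECT COUNT(*) FROM products WHERE price > 126.56

Execution result:
5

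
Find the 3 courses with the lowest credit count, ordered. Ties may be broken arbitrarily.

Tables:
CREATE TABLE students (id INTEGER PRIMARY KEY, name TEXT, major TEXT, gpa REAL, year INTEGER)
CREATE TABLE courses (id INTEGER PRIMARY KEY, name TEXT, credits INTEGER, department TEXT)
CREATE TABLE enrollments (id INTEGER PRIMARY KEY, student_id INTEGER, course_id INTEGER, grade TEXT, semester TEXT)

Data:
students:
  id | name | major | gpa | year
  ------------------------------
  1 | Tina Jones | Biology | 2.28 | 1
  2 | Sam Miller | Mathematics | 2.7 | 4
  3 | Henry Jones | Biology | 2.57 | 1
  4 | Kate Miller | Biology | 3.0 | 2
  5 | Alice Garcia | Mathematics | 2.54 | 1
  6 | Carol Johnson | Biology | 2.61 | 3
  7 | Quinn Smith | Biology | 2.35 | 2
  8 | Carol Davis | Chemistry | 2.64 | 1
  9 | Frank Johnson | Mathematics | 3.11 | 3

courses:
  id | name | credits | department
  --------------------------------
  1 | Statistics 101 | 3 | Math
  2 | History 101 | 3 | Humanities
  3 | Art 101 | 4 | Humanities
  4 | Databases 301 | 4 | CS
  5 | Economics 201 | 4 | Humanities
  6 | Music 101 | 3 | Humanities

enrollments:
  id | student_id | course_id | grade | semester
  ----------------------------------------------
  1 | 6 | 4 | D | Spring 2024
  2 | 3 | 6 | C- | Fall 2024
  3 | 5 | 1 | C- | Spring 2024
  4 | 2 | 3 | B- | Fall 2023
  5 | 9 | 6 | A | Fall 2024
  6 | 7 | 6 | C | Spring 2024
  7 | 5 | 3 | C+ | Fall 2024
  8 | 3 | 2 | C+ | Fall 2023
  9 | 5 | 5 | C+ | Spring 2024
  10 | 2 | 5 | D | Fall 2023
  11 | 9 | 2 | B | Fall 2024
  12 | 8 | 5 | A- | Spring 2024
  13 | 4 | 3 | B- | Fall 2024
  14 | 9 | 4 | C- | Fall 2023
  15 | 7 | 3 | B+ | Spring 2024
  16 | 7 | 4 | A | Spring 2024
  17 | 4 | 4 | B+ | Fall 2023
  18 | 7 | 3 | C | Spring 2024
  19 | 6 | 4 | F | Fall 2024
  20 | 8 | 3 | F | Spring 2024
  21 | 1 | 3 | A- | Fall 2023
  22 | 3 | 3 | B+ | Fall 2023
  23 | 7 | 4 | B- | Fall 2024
SELECT name, credits FROM courses ORDER BY credits ASC LIMIT 3

Execution result:
name | credits
Statistics 101 | 3
History 101 | 3
Music 101 | 3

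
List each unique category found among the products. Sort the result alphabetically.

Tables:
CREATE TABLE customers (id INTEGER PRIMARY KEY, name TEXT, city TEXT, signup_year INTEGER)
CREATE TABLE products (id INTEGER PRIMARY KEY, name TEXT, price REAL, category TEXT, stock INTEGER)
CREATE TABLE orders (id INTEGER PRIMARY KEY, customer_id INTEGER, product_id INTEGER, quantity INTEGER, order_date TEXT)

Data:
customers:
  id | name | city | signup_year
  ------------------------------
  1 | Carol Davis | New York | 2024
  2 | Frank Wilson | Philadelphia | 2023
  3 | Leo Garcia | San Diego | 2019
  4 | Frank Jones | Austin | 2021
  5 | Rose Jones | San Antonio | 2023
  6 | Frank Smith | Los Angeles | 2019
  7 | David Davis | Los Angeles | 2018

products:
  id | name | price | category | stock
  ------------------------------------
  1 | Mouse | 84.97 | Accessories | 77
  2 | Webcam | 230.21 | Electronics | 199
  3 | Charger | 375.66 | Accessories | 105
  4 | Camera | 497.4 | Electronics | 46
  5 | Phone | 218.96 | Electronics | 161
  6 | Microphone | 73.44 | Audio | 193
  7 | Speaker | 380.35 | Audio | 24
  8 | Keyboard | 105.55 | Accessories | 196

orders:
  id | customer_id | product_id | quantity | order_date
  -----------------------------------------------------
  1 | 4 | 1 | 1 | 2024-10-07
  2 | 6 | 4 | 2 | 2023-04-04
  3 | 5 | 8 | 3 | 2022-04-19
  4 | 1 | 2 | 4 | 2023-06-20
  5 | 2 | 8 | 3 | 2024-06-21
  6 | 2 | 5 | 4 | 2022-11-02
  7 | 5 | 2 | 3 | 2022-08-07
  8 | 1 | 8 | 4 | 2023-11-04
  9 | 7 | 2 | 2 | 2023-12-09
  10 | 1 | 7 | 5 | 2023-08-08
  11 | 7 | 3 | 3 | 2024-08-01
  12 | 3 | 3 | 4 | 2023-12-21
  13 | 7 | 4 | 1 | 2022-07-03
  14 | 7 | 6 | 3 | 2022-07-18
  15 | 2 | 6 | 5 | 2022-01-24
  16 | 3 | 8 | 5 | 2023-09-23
SELECT DISTINCT category FROM products ORDER BY category

Execution result:
category
Accessories
Audio
Electronics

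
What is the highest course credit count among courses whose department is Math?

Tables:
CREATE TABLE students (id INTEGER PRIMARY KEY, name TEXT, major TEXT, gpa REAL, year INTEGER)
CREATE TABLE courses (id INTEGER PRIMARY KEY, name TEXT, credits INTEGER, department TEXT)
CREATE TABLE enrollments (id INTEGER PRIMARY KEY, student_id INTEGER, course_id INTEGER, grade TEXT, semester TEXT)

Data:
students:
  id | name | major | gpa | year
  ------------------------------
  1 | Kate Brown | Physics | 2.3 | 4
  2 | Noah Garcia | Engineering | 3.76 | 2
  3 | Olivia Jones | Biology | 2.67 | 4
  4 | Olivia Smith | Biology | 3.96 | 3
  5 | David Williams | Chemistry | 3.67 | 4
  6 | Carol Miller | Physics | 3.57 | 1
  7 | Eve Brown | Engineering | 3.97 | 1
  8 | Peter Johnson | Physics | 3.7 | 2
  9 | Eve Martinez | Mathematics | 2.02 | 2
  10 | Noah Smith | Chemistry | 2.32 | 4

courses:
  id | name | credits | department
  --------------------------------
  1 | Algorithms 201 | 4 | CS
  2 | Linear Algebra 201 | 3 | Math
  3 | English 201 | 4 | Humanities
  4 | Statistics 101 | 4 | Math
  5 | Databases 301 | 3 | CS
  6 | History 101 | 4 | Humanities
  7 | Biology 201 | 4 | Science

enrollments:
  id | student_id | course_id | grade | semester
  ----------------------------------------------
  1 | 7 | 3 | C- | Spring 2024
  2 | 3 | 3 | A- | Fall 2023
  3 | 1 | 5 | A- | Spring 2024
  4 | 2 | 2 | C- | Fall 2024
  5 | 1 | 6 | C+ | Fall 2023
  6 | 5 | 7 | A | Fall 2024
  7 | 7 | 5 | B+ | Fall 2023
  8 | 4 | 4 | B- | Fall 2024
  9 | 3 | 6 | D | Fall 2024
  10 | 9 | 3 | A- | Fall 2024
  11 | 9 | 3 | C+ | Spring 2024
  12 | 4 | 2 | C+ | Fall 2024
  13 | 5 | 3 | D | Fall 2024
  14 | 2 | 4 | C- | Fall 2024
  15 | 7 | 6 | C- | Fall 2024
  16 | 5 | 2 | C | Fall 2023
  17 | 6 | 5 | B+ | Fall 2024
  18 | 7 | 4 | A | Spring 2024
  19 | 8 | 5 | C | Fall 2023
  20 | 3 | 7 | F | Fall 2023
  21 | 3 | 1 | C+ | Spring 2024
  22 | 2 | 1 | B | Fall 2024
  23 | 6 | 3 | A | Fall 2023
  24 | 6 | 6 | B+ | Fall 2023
SELECT MAX(credits) FROM courses WHERE department = 'Math'

Execution result:
4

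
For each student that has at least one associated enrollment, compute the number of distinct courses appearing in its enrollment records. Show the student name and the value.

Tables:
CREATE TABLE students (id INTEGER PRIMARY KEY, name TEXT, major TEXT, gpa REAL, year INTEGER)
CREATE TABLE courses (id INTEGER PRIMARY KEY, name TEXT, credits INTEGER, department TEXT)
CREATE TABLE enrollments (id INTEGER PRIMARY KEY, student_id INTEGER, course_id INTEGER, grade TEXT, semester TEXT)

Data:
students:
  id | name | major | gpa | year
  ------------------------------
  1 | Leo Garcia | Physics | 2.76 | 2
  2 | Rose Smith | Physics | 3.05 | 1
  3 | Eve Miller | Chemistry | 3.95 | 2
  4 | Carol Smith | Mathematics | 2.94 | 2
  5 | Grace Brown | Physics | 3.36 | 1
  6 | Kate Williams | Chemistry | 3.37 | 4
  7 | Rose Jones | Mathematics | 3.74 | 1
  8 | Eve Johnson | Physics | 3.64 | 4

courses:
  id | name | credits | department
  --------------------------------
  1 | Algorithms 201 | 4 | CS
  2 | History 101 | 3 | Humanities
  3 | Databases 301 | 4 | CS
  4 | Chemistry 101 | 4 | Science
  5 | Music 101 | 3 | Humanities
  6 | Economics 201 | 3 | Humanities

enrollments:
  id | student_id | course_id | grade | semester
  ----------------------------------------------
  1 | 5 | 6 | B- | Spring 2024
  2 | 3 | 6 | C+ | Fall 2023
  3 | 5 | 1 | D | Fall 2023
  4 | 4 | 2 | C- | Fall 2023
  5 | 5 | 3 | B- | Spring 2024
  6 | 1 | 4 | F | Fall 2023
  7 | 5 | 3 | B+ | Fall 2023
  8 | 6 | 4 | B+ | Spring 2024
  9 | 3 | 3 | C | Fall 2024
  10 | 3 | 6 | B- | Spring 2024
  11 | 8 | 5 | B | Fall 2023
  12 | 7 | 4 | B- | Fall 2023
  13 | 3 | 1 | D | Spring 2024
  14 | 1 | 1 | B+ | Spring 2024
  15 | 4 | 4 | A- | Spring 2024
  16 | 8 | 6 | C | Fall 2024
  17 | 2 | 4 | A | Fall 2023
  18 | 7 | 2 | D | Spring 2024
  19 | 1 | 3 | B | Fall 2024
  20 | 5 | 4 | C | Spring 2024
SELECT p.name, COUNT(DISTINCT c.course_id) AS distinct_course_count FROM enrollments c JOIN students p ON c.student_id = p.id GROUP BY p.id, p.name

Execution result:
name | distinct_course_count
Leo Garcia | 3
Rose Smith | 1
Eve Miller | 3
Carol Smith | 2
Grace Brown | 4
Kate Williams | 1
Rose Jones | 2
Eve Johnson | 2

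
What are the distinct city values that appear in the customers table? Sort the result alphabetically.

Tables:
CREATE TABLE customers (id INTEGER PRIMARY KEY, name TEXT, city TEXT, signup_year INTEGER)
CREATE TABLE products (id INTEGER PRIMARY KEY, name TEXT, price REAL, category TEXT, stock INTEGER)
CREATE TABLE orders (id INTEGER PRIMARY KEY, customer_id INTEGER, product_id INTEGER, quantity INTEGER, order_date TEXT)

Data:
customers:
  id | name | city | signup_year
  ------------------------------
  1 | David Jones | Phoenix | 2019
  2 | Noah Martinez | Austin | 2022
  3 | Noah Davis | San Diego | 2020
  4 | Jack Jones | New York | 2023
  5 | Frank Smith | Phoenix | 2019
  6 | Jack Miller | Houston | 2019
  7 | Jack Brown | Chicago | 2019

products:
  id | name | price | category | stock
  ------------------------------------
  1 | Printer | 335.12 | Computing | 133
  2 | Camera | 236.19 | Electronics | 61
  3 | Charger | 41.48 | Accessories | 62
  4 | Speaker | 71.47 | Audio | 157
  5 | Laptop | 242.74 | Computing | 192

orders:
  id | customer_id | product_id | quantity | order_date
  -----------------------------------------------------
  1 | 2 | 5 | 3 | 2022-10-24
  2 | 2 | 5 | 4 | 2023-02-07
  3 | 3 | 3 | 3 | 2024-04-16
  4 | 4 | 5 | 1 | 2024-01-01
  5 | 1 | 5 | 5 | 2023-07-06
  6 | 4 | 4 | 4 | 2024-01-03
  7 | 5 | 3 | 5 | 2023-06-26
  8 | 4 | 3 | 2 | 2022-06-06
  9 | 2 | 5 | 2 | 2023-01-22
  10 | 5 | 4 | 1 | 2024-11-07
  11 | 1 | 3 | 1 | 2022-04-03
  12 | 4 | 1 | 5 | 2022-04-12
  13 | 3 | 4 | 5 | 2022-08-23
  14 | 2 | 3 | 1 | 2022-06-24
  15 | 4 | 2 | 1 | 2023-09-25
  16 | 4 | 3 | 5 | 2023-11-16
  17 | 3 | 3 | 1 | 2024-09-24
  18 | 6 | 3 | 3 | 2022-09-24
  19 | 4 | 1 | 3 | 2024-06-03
SELECT DISTINCT city FROM customers ORDER BY city

Execution result:
city
Austin
Chicago
Houston
New York
Phoenix
San Diego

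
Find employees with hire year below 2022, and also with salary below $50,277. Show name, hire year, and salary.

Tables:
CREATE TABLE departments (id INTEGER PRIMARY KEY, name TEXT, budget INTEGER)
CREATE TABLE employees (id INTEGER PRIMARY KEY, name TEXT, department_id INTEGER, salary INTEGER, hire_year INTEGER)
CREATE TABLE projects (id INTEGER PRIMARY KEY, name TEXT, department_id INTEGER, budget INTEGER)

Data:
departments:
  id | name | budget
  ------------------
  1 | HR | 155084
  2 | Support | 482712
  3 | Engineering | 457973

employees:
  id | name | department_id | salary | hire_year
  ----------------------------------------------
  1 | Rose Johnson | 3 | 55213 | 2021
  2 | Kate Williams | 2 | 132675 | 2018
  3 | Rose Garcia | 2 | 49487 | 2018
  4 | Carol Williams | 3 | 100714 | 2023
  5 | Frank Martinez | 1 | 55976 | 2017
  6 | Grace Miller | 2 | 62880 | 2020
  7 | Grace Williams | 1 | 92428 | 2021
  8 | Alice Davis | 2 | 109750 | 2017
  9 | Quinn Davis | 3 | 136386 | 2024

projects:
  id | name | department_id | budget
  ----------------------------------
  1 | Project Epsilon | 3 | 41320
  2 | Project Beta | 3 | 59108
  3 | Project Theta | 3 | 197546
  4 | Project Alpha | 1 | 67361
SELECT name, hire_year, salary FROM employees WHERE hire_year < 2022 AND salary < 50277

Execution result:
name | hire_year | salary
Rose Garcia | 2018 | 49487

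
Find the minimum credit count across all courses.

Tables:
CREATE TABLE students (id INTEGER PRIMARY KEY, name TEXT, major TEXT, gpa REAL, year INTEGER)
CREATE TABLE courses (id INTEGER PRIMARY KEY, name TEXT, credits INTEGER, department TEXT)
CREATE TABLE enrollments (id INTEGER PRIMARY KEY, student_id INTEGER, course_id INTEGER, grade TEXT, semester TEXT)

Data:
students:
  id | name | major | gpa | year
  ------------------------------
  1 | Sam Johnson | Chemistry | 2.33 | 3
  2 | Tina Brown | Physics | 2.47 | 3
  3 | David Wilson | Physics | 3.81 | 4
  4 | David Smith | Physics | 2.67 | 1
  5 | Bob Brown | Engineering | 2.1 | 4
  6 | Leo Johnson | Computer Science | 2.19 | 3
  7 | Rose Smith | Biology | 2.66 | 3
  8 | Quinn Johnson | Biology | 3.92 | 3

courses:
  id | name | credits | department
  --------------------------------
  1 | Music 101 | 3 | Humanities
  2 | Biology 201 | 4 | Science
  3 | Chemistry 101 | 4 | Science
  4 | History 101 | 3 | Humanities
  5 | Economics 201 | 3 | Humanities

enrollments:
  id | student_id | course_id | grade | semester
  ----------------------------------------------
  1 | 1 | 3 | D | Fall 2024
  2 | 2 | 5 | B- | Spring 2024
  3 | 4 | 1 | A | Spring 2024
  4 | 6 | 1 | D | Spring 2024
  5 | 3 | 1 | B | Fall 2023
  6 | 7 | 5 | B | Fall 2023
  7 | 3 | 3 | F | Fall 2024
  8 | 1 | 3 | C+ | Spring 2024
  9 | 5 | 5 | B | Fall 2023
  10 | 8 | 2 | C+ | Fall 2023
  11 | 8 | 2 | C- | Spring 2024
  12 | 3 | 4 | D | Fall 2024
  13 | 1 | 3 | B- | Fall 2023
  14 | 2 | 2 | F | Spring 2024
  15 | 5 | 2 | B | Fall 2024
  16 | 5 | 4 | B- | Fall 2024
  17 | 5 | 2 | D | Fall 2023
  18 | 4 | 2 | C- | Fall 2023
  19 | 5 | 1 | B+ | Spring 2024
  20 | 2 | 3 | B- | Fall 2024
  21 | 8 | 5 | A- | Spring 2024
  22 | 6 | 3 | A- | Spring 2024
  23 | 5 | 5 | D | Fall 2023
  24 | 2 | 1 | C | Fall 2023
SELECT MIN(credits) FROM courses

Execution result:
3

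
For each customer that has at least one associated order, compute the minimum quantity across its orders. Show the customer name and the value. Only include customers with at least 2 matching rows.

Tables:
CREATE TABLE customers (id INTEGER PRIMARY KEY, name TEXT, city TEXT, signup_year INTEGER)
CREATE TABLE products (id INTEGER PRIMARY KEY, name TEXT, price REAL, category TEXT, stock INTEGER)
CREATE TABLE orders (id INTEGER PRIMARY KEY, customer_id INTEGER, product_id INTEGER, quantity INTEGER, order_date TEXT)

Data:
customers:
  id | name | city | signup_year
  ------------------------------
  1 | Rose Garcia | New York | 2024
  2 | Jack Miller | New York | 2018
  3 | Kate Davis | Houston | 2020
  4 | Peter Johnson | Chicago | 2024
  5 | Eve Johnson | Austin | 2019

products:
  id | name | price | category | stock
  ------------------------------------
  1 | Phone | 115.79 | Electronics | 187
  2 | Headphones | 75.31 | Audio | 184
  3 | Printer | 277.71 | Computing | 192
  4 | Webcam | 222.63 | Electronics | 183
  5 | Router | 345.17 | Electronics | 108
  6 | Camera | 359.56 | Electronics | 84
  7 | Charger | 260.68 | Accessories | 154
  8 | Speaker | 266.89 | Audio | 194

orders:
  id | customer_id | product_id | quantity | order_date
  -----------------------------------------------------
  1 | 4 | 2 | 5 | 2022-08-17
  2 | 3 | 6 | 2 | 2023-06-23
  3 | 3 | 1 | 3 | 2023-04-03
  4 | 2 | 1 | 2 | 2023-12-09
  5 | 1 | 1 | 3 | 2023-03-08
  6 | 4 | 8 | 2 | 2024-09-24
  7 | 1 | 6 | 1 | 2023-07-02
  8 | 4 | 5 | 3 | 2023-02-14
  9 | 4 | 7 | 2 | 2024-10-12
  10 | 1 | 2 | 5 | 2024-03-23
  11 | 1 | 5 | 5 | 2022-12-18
SELECT p.name, MIN(c.quantity) AS min_quantity FROM orders c JOIN customers p ON c.customer_id = p.id GROUP BY p.id, p.name HAVING COUNT(*) >= 2

Execution result:
name | min_quantity
Rose Garcia | 1
Kate Davis | 2
Peter Johnson | 2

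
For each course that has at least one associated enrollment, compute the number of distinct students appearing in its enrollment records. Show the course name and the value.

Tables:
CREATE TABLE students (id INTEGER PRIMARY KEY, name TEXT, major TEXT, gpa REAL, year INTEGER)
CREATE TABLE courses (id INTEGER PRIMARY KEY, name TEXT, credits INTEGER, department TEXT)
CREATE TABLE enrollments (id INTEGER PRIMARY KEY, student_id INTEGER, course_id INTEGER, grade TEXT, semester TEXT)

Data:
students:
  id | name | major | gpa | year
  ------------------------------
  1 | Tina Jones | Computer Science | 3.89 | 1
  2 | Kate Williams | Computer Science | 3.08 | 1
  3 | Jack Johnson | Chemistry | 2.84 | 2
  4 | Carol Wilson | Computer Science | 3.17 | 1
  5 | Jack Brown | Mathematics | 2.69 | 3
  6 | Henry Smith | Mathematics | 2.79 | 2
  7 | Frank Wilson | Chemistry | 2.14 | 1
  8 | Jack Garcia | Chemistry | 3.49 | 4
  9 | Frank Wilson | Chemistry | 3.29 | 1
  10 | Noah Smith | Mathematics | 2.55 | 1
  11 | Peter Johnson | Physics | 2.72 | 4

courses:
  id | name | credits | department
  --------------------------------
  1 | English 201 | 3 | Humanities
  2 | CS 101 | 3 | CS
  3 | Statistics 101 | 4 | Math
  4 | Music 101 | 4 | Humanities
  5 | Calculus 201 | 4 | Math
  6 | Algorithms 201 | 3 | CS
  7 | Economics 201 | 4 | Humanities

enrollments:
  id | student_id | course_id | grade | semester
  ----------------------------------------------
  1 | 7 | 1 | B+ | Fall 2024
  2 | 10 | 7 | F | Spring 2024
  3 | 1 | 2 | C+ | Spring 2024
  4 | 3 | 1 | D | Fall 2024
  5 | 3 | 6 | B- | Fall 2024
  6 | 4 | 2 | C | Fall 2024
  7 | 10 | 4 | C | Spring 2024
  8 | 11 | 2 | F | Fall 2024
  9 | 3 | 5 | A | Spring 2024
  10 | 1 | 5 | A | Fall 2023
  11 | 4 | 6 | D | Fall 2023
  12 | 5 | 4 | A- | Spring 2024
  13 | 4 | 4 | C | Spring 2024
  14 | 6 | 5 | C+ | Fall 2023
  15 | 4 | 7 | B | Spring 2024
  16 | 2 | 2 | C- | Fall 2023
SELECT p.name, COUNT(DISTINCT c.student_id) AS distinct_student_count FROM enrollments c JOIN courses p ON c.course_id = p.id GROUP BY p.id, p.name

Execution result:
name | distinct_student_count
English 201 | 2
CS 101 | 4
Music 101 | 3
Calculus 201 | 3
Algorithms 201 | 2
Economics 201 | 2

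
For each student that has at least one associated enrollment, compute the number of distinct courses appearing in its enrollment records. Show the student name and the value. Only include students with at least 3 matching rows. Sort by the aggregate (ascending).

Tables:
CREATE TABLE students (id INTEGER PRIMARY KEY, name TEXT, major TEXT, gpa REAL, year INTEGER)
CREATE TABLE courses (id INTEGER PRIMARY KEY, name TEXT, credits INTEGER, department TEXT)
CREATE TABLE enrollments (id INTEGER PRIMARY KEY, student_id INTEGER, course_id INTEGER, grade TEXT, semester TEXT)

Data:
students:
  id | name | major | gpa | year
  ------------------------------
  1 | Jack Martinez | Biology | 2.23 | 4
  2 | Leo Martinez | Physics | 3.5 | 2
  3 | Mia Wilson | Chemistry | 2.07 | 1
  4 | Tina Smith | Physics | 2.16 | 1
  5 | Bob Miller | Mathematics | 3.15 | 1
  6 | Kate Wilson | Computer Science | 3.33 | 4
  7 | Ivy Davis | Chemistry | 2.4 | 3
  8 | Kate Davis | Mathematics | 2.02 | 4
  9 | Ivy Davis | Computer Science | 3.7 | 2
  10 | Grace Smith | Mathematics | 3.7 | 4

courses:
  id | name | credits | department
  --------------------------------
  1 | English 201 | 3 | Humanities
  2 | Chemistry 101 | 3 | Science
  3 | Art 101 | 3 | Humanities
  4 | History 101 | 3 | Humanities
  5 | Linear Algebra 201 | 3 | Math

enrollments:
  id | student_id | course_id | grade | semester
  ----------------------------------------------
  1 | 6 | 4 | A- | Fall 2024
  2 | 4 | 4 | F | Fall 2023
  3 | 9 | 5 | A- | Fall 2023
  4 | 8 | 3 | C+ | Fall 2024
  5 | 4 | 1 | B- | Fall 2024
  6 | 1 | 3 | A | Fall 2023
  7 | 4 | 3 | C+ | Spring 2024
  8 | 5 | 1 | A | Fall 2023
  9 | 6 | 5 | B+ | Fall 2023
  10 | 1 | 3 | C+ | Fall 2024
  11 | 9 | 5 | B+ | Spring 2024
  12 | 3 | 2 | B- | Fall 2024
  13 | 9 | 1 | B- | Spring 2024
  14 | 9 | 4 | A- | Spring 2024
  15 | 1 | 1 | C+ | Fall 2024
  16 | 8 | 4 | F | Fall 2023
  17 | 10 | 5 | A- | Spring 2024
SELECT p.name, COUNT(DISTINCT c.course_id) AS distinct_course_count FROM enrollments c JOIN students p ON c.student_id = p.id GROUP BY p.id, p.name HAVING COUNT(*) >= 3 ORDER BY distinct_course_count ASC

Execution result:
name | distinct_course_count
Jack Martinez | 2
Tina Smith | 3
Ivy Davis | 3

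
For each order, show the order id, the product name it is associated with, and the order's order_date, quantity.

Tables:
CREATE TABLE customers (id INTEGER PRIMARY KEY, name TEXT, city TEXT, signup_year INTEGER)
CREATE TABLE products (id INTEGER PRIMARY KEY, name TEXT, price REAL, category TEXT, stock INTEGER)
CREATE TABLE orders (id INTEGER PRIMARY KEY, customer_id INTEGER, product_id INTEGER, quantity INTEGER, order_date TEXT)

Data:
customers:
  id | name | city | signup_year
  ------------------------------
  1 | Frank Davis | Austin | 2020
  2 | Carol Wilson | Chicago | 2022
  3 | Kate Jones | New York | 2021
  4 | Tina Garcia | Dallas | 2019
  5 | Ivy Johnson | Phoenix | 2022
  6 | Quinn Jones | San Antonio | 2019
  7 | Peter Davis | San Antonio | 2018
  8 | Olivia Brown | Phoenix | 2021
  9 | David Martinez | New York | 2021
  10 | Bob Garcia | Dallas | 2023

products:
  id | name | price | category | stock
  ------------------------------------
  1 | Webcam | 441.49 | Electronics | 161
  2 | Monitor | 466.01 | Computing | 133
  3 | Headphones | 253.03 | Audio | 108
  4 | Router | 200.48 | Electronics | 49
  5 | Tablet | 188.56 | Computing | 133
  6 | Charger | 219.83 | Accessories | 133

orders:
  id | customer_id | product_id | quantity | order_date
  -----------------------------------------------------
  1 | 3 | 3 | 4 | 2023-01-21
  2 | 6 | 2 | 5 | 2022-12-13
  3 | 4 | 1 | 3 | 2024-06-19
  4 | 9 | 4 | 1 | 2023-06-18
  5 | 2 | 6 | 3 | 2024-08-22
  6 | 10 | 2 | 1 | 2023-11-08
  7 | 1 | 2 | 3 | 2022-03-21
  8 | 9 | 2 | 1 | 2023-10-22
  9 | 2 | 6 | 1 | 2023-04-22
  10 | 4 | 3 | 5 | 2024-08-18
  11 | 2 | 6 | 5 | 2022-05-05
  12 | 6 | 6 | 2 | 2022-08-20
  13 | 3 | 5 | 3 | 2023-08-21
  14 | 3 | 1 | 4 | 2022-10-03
SELECT c.id, p.name AS product, c.order_date, c.quantity FROM orders c JOIN products p ON c.product_id = p.id

Execution result:
id | product | order_date | quantity
1 | Headphones | 2023-01-21 | 4
2 | Monitor | 2022-12-13 | 5
3 | Webcam | 2024-06-19 | 3
4 | Router | 2023-06-18 | 1
5 | Charger | 2024-08-22 | 3
6 | Monitor | 2023-11-08 | 1
7 | Monitor | 2022-03-21 | 3
8 | Monitor | 2023-10-22 | 1
9 | Charger | 2023-04-22 | 1
10 | Headphones | 2024-08-18 | 5
11 | Charger | 2022-05-05 | 5
12 | Charger | 2022-08-20 | 2
13 | Tablet | 2023-08-21 | 3
14 | Webcam | 2022-10-03 | 4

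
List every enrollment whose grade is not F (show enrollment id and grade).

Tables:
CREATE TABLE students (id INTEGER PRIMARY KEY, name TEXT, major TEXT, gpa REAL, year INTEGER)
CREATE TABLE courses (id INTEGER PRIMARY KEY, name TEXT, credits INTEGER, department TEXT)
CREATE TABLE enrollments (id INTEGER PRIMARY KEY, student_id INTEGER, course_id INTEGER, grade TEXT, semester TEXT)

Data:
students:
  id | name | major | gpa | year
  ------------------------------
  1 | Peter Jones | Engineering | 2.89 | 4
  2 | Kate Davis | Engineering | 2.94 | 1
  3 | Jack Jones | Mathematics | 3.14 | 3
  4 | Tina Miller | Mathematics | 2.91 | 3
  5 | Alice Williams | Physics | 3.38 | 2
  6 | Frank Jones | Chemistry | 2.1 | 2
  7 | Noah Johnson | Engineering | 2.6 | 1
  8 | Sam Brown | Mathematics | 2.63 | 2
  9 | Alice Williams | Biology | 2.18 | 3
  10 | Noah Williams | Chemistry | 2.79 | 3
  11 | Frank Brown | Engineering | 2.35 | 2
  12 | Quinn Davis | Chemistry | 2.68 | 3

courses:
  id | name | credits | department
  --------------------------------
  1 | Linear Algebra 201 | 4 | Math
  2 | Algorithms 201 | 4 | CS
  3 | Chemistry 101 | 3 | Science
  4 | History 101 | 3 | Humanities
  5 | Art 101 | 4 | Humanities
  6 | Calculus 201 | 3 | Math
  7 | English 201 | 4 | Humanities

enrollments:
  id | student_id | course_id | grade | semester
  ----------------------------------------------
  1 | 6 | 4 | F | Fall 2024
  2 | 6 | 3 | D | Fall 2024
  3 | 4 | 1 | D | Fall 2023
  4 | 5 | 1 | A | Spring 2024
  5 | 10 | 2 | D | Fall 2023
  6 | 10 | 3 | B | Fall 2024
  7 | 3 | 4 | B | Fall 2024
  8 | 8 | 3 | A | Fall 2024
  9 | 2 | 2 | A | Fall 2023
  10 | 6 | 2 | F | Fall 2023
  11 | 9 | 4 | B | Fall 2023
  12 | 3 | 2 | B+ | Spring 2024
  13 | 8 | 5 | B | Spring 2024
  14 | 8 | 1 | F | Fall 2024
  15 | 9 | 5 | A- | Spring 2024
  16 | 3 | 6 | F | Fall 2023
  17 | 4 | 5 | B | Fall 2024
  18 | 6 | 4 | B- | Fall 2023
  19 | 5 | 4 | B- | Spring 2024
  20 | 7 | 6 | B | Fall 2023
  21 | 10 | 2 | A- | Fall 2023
SELECT id, grade FROM enrollments WHERE grade <> 'F'

Execution result:
id | grade
2 | D
3 | D
4 | A
5 | D
6 | B
7 | B
8 | A
9 | A
11 | B
12 | B+
13 | B
15 | A-
17 | B
18 | B-
19 | B-
20 | B
21 | A-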